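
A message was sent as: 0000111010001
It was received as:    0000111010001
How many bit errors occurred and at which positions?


XOR: 0000000000000

0 errors (received matches sent)


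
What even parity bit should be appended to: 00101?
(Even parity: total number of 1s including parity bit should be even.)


Number of 1s in data: 2
Parity bit: 0

0


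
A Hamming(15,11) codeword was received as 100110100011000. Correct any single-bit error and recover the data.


Syndrome = 0: no error detected

Data: 01010011000 (no errors)


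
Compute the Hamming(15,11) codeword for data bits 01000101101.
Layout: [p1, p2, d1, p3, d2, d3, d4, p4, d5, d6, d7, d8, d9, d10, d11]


Parity bits: p1=1, p2=0, p3=0, p4=0

100010000101101


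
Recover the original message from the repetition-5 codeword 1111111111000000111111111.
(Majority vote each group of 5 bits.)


Groups: 11111, 11111, 00000, 01111, 11111
Majority votes: 11011

11011


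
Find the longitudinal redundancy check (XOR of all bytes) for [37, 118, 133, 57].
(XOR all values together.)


XOR chain: 37 ^ 118 ^ 133 ^ 57 = 239

239


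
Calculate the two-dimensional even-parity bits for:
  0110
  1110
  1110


Row parities: 011
Column parities: 0110

Row P: 011, Col P: 0110, Corner: 0


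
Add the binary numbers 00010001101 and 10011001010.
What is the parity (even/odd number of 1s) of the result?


00010001101 = 141
10011001010 = 1226
Sum = 1367 = 10101010111
1s count = 7

odd parity (7 ones in 10101010111)


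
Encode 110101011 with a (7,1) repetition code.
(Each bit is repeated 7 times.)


Each bit -> 7 copies

111111111111110000000111111100000001111111000000011111111111111


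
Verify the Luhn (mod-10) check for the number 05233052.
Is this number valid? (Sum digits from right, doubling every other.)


Luhn sum = 21
21 mod 10 = 1

Invalid (Luhn sum mod 10 = 1)


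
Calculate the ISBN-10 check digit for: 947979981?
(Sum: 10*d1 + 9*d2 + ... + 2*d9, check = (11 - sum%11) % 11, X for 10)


Weighted sum: 394
394 mod 11 = 9

Check digit: 2


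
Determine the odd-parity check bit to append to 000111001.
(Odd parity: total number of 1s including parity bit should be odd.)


Number of 1s in data: 4
Parity bit: 1

1


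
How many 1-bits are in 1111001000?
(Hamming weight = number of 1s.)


Counting 1s in 1111001000

5


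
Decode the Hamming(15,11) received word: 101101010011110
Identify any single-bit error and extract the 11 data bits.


Syndrome = 12: error at position 12

Data: 10100010110 (corrected bit 12)


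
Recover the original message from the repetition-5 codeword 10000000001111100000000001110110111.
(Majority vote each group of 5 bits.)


Groups: 10000, 00000, 11111, 00000, 00000, 11101, 10111
Majority votes: 0010011

0010011


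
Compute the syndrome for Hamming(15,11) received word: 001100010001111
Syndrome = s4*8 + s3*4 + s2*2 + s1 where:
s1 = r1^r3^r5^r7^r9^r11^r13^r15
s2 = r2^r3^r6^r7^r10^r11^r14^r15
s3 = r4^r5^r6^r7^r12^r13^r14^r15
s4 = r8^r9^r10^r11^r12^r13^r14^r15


s1=1, s2=1, s3=1, s4=1

Syndrome = 15 (error at position 15)


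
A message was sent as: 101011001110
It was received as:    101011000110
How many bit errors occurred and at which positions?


XOR: 000000001000

1 error(s) at position(s): 8


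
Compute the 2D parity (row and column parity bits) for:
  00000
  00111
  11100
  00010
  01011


Row parities: 01111
Column parities: 10010

Row P: 01111, Col P: 10010, Corner: 0


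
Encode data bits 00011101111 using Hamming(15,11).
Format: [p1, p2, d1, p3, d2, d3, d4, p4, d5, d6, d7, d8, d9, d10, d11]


Parity bits: p1=0, p2=0, p3=1, p4=0

000100101101111


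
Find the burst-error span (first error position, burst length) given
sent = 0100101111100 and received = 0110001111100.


XOR: 0010100000000

Burst at position 2, length 3


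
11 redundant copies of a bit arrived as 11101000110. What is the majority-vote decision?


Ones: 6 out of 11
Threshold: 6

1 (6/11 voted 1)


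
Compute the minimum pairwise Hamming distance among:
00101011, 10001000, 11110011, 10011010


Comparing all pairs, minimum distance: 2
Can detect 1 errors, correct 0 errors

2


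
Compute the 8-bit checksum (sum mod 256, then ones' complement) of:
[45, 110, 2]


Sum = 157 mod 256 = 157
Complement = 98

98


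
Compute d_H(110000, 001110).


XOR: 111110
Count of 1s: 5

5


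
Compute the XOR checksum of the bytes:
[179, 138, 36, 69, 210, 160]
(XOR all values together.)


XOR chain: 179 ^ 138 ^ 36 ^ 69 ^ 210 ^ 160 = 42

42


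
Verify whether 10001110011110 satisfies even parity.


Number of 1s: 8

Yes, parity is correct (8 ones)


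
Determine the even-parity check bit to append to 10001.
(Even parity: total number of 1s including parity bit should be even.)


Number of 1s in data: 2
Parity bit: 0

0


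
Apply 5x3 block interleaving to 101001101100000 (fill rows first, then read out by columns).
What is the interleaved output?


Matrix:
  101
  001
  101
  100
  000
Read columns: 101100000011100

101100000011100


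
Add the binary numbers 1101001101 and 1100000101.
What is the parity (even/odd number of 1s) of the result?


1101001101 = 845
1100000101 = 773
Sum = 1618 = 11001010010
1s count = 5

odd parity (5 ones in 11001010010)


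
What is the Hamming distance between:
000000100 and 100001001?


XOR: 100001101
Count of 1s: 4

4


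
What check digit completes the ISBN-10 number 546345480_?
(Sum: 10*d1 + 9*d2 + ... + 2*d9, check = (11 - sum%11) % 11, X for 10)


Weighted sum: 244
244 mod 11 = 2

Check digit: 9


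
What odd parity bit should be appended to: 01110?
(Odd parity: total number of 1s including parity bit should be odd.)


Number of 1s in data: 3
Parity bit: 0

0


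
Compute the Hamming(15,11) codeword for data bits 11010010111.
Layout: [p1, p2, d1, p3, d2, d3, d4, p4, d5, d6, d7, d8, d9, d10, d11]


Parity bits: p1=0, p2=1, p3=1, p4=0

011110100010111


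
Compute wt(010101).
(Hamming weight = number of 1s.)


Counting 1s in 010101

3


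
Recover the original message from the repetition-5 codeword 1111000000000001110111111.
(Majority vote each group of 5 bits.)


Groups: 11110, 00000, 00000, 11101, 11111
Majority votes: 10011

10011


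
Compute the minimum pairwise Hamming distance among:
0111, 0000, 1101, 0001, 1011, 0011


Comparing all pairs, minimum distance: 1
Can detect 0 errors, correct 0 errors

1


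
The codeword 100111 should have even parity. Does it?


Number of 1s: 4

Yes, parity is correct (4 ones)


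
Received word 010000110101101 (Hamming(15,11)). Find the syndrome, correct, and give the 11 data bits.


Syndrome = 9: error at position 9

Data: 00011101101 (corrected bit 9)


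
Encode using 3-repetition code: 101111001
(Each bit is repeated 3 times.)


Each bit -> 3 copies

111000111111111111000000111


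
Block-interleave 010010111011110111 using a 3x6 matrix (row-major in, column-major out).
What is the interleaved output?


Matrix:
  010010
  111011
  110111
Read columns: 011111010001111011

011111010001111011


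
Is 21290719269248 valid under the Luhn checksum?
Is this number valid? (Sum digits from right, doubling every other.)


Luhn sum = 73
73 mod 10 = 3

Invalid (Luhn sum mod 10 = 3)


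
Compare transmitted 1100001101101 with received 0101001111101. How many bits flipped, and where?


XOR: 1001000010000

3 error(s) at position(s): 0, 3, 8


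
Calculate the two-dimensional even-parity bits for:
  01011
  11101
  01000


Row parities: 101
Column parities: 11110

Row P: 101, Col P: 11110, Corner: 0


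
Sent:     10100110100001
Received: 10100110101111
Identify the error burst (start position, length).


XOR: 00000000001110

Burst at position 10, length 3


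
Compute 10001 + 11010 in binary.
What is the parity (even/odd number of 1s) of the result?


10001 = 17
11010 = 26
Sum = 43 = 101011
1s count = 4

even parity (4 ones in 101011)


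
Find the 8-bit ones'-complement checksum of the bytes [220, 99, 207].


Sum = 526 mod 256 = 14
Complement = 241

241


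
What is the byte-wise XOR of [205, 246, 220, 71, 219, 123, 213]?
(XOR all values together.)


XOR chain: 205 ^ 246 ^ 220 ^ 71 ^ 219 ^ 123 ^ 213 = 213

213


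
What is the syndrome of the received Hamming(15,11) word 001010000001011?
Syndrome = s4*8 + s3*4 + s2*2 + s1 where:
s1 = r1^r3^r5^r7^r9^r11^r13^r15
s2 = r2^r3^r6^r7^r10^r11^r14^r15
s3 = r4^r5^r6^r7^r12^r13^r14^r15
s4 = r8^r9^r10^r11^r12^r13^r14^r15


s1=1, s2=1, s3=0, s4=1

Syndrome = 11 (error at position 11)


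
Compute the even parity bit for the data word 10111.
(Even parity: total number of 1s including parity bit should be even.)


Number of 1s in data: 4
Parity bit: 0

0


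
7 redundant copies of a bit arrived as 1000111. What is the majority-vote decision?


Ones: 4 out of 7
Threshold: 4

1 (4/7 voted 1)


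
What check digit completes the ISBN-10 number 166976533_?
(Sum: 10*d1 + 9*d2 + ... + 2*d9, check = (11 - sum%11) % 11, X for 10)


Weighted sum: 282
282 mod 11 = 7

Check digit: 4


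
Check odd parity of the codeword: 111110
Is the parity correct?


Number of 1s: 5

Yes, parity is correct (5 ones)


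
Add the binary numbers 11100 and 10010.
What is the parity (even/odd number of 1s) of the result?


11100 = 28
10010 = 18
Sum = 46 = 101110
1s count = 4

even parity (4 ones in 101110)


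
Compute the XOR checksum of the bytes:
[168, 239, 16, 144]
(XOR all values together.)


XOR chain: 168 ^ 239 ^ 16 ^ 144 = 199

199


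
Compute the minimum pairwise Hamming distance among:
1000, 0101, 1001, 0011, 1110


Comparing all pairs, minimum distance: 1
Can detect 0 errors, correct 0 errors

1


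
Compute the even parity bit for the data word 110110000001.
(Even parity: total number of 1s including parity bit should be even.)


Number of 1s in data: 5
Parity bit: 1

1


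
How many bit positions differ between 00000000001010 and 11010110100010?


XOR: 11010110101000
Count of 1s: 7

7


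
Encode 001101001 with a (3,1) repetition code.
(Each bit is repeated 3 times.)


Each bit -> 3 copies

000000111111000111000000111


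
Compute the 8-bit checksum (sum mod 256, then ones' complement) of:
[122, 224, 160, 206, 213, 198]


Sum = 1123 mod 256 = 99
Complement = 156

156


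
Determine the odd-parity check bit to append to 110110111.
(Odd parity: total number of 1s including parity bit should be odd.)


Number of 1s in data: 7
Parity bit: 0

0


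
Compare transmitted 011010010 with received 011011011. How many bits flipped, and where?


XOR: 000001001

2 error(s) at position(s): 5, 8


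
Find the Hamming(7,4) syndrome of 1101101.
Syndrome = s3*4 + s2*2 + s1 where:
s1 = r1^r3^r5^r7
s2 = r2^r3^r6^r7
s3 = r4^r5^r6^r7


s1=1, s2=0, s3=1

Syndrome = 5 (error at position 5)


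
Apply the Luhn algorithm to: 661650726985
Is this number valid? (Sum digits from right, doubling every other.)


Luhn sum = 49
49 mod 10 = 9

Invalid (Luhn sum mod 10 = 9)


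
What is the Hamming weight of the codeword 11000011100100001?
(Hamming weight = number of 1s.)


Counting 1s in 11000011100100001

7


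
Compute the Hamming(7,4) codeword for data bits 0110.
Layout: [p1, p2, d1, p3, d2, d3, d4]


Parity bits: p1=1, p2=1, p3=0

1100110


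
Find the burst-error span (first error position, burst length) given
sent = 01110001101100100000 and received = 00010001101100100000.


XOR: 01100000000000000000

Burst at position 1, length 2


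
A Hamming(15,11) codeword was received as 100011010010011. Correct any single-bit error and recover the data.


Syndrome = 0: no error detected

Data: 01100010011 (no errors)


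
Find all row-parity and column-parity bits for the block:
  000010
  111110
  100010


Row parities: 110
Column parities: 011110

Row P: 110, Col P: 011110, Corner: 0


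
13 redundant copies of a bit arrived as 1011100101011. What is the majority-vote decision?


Ones: 8 out of 13
Threshold: 7

1 (8/13 voted 1)


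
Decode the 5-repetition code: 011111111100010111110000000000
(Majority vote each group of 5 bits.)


Groups: 01111, 11111, 00010, 11111, 00000, 00000
Majority votes: 110100

110100


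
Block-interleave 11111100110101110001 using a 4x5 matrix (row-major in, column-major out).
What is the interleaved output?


Matrix:
  11111
  10011
  01011
  10001
Read columns: 11011010100011101111

11011010100011101111


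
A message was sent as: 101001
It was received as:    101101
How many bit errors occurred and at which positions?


XOR: 000100

1 error(s) at position(s): 3


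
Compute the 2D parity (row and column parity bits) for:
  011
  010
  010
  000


Row parities: 0110
Column parities: 011

Row P: 0110, Col P: 011, Corner: 0


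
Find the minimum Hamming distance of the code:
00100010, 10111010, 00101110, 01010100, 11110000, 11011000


Comparing all pairs, minimum distance: 2
Can detect 1 errors, correct 0 errors

2


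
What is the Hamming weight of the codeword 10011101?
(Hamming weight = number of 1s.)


Counting 1s in 10011101

5


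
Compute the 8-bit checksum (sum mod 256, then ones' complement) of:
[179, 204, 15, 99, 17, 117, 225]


Sum = 856 mod 256 = 88
Complement = 167

167


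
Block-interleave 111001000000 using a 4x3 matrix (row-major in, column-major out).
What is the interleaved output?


Matrix:
  111
  001
  000
  000
Read columns: 100010001100

100010001100


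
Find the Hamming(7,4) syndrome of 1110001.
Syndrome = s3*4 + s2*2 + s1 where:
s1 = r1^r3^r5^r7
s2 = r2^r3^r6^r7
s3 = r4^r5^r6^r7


s1=1, s2=1, s3=1

Syndrome = 7 (error at position 7)


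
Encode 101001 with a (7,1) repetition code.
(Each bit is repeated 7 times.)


Each bit -> 7 copies

111111100000001111111000000000000001111111


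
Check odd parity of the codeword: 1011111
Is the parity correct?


Number of 1s: 6

No, parity error (6 ones)


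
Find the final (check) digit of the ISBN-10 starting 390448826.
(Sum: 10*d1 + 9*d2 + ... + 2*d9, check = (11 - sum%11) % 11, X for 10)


Weighted sum: 253
253 mod 11 = 0

Check digit: 0


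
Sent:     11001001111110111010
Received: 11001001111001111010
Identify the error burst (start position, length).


XOR: 00000000000111000000

Burst at position 11, length 3


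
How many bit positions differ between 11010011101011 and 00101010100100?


XOR: 11111001001111
Count of 1s: 10

10


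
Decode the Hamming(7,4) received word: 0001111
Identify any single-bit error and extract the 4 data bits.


Syndrome = 0: no error detected

Data: 0111 (no errors)


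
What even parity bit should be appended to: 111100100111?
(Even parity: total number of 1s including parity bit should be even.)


Number of 1s in data: 8
Parity bit: 0

0


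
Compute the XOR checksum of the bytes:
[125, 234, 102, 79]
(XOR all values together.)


XOR chain: 125 ^ 234 ^ 102 ^ 79 = 190

190


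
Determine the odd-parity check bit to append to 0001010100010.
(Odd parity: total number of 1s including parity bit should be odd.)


Number of 1s in data: 4
Parity bit: 1

1


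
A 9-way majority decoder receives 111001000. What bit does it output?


Ones: 4 out of 9
Threshold: 5

0 (4/9 voted 1)


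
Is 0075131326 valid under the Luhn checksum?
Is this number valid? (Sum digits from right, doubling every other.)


Luhn sum = 30
30 mod 10 = 0

Valid (Luhn sum mod 10 = 0)


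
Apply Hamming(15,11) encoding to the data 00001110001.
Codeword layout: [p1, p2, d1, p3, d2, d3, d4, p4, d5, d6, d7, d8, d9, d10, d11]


Parity bits: p1=1, p2=1, p3=1, p4=0

110100001110001


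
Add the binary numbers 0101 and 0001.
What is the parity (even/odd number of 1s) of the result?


0101 = 5
0001 = 1
Sum = 6 = 110
1s count = 2

even parity (2 ones in 110)


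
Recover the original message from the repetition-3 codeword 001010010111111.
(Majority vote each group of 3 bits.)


Groups: 001, 010, 010, 111, 111
Majority votes: 00011

00011


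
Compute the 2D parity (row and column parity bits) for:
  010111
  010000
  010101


Row parities: 011
Column parities: 010010

Row P: 011, Col P: 010010, Corner: 0


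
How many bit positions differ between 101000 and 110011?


XOR: 011011
Count of 1s: 4

4


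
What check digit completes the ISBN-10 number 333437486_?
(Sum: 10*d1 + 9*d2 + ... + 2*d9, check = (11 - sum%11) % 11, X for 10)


Weighted sum: 214
214 mod 11 = 5

Check digit: 6


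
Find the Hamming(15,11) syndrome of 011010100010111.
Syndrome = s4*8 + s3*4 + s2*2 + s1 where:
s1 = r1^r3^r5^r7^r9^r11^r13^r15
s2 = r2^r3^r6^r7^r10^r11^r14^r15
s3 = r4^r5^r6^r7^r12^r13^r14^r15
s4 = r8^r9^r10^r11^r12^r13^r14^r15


s1=0, s2=0, s3=1, s4=0

Syndrome = 4 (error at position 4)


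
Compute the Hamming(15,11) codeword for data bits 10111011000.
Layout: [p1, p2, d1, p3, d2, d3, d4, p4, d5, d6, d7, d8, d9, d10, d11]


Parity bits: p1=0, p2=0, p3=1, p4=1

001101111011000


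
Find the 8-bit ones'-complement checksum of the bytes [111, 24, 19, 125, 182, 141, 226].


Sum = 828 mod 256 = 60
Complement = 195

195


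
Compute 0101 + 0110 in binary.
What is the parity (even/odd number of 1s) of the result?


0101 = 5
0110 = 6
Sum = 11 = 1011
1s count = 3

odd parity (3 ones in 1011)


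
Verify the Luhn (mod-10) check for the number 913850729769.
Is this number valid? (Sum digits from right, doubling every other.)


Luhn sum = 60
60 mod 10 = 0

Valid (Luhn sum mod 10 = 0)


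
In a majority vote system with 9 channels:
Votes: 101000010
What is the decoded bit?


Ones: 3 out of 9
Threshold: 5

0 (3/9 voted 1)


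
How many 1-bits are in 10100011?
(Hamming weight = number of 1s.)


Counting 1s in 10100011

4


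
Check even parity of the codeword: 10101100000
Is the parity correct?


Number of 1s: 4

Yes, parity is correct (4 ones)


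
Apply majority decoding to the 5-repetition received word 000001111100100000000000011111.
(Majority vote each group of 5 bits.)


Groups: 00000, 11111, 00100, 00000, 00000, 11111
Majority votes: 010001

010001


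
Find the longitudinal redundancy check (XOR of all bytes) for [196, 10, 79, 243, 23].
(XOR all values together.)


XOR chain: 196 ^ 10 ^ 79 ^ 243 ^ 23 = 101

101


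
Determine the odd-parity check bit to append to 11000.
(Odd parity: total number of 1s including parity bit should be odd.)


Number of 1s in data: 2
Parity bit: 1

1


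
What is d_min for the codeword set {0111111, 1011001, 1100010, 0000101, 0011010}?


Comparing all pairs, minimum distance: 3
Can detect 2 errors, correct 1 errors

3


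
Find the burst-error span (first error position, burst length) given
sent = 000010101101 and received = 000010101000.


XOR: 000000000101

Burst at position 9, length 3


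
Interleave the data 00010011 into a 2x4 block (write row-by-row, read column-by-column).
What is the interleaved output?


Matrix:
  0001
  0011
Read columns: 00000111

00000111


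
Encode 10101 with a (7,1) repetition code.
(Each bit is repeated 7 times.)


Each bit -> 7 copies

11111110000000111111100000001111111


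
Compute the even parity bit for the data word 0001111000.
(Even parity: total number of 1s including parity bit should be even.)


Number of 1s in data: 4
Parity bit: 0

0


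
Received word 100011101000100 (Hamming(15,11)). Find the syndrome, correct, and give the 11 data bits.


Syndrome = 1: error at position 1

Data: 01111000100 (corrected bit 1)


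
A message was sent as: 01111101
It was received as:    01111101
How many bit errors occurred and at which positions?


XOR: 00000000

0 errors (received matches sent)


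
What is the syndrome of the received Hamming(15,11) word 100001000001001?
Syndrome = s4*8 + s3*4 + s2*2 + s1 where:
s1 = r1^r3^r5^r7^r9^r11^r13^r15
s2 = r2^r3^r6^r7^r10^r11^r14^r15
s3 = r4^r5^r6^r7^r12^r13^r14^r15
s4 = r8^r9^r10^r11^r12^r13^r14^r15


s1=0, s2=0, s3=1, s4=0

Syndrome = 4 (error at position 4)


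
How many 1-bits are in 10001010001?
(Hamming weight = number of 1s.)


Counting 1s in 10001010001

4


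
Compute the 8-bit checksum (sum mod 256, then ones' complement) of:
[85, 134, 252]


Sum = 471 mod 256 = 215
Complement = 40

40


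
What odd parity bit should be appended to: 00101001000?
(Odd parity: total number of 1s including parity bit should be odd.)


Number of 1s in data: 3
Parity bit: 0

0


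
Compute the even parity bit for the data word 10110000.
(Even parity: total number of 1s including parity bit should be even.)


Number of 1s in data: 3
Parity bit: 1

1


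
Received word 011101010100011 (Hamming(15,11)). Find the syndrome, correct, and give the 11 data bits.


Syndrome = 0: no error detected

Data: 10100100011 (no errors)


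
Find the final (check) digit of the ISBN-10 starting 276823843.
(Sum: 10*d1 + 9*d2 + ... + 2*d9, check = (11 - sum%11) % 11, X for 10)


Weighted sum: 264
264 mod 11 = 0

Check digit: 0


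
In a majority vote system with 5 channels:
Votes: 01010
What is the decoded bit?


Ones: 2 out of 5
Threshold: 3

0 (2/5 voted 1)


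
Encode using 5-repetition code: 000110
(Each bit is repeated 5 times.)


Each bit -> 5 copies

000000000000000111111111100000


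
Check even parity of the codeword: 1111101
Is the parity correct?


Number of 1s: 6

Yes, parity is correct (6 ones)


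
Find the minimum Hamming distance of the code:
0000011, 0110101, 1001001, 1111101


Comparing all pairs, minimum distance: 2
Can detect 1 errors, correct 0 errors

2


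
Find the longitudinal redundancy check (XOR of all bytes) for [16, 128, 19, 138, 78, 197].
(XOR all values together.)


XOR chain: 16 ^ 128 ^ 19 ^ 138 ^ 78 ^ 197 = 130

130


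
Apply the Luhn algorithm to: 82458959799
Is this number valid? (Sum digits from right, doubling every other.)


Luhn sum = 73
73 mod 10 = 3

Invalid (Luhn sum mod 10 = 3)


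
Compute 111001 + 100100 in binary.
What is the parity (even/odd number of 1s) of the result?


111001 = 57
100100 = 36
Sum = 93 = 1011101
1s count = 5

odd parity (5 ones in 1011101)


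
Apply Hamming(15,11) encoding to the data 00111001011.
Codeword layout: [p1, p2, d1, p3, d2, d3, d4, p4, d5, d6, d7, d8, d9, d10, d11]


Parity bits: p1=1, p2=0, p3=1, p4=0

100101101001011


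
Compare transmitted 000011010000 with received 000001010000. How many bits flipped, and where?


XOR: 000010000000

1 error(s) at position(s): 4


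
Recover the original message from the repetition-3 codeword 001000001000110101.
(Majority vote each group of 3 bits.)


Groups: 001, 000, 001, 000, 110, 101
Majority votes: 000011

000011


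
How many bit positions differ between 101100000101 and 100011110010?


XOR: 001111110111
Count of 1s: 9

9


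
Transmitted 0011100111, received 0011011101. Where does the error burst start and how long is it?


XOR: 0000111010

Burst at position 4, length 5


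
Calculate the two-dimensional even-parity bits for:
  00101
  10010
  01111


Row parities: 000
Column parities: 11000

Row P: 000, Col P: 11000, Corner: 0


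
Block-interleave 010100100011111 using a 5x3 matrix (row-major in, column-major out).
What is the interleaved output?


Matrix:
  010
  100
  100
  011
  111
Read columns: 011011001100011

011011001100011


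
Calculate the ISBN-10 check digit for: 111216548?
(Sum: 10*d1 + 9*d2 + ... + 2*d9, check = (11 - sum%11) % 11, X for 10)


Weighted sum: 125
125 mod 11 = 4

Check digit: 7


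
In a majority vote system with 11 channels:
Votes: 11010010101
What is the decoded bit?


Ones: 6 out of 11
Threshold: 6

1 (6/11 voted 1)


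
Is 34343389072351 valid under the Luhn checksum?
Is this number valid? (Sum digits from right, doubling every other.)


Luhn sum = 61
61 mod 10 = 1

Invalid (Luhn sum mod 10 = 1)


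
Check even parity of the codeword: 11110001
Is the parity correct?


Number of 1s: 5

No, parity error (5 ones)


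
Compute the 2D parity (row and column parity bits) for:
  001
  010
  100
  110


Row parities: 1110
Column parities: 001

Row P: 1110, Col P: 001, Corner: 1


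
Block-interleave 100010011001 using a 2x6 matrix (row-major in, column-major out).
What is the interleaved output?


Matrix:
  100010
  011001
Read columns: 100101001001

100101001001


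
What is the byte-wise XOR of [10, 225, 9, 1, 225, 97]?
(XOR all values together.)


XOR chain: 10 ^ 225 ^ 9 ^ 1 ^ 225 ^ 97 = 99

99


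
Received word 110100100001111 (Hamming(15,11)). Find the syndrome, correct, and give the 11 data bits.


Syndrome = 0: no error detected

Data: 00010001111 (no errors)


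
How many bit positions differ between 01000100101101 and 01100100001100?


XOR: 00100000100001
Count of 1s: 3

3


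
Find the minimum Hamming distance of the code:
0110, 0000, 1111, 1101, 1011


Comparing all pairs, minimum distance: 1
Can detect 0 errors, correct 0 errors

1


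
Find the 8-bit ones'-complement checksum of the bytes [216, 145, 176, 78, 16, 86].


Sum = 717 mod 256 = 205
Complement = 50

50


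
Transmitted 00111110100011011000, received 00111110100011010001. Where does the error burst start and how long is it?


XOR: 00000000000000001001

Burst at position 16, length 4


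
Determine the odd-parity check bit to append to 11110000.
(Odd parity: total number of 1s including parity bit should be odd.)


Number of 1s in data: 4
Parity bit: 1

1


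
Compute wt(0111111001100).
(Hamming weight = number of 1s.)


Counting 1s in 0111111001100

8


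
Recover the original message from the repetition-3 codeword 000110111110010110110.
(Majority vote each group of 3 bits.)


Groups: 000, 110, 111, 110, 010, 110, 110
Majority votes: 0111011

0111011


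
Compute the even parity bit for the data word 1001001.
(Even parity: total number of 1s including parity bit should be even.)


Number of 1s in data: 3
Parity bit: 1

1


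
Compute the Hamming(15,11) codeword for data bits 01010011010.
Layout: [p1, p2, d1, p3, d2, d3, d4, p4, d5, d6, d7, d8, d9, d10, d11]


Parity bits: p1=1, p2=1, p3=0, p4=1

110010110011010


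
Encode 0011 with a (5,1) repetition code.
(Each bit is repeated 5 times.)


Each bit -> 5 copies

00000000001111111111


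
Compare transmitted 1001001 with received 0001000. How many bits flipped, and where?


XOR: 1000001

2 error(s) at position(s): 0, 6


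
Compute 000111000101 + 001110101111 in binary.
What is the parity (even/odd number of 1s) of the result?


000111000101 = 453
001110101111 = 943
Sum = 1396 = 10101110100
1s count = 6

even parity (6 ones in 10101110100)


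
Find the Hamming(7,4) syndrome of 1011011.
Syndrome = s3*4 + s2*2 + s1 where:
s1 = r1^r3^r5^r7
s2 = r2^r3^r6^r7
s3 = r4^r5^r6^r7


s1=1, s2=1, s3=1

Syndrome = 7 (error at position 7)


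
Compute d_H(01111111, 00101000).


XOR: 01010111
Count of 1s: 5

5


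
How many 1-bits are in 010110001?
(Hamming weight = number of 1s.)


Counting 1s in 010110001

4


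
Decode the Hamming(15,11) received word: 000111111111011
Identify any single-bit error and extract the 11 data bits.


Syndrome = 13: error at position 13

Data: 01111111111 (corrected bit 13)


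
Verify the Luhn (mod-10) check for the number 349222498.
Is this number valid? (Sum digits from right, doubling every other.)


Luhn sum = 51
51 mod 10 = 1

Invalid (Luhn sum mod 10 = 1)


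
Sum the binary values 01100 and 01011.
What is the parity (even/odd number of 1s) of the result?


01100 = 12
01011 = 11
Sum = 23 = 10111
1s count = 4

even parity (4 ones in 10111)


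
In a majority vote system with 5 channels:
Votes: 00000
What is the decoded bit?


Ones: 0 out of 5
Threshold: 3

0 (0/5 voted 1)


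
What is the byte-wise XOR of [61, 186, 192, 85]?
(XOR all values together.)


XOR chain: 61 ^ 186 ^ 192 ^ 85 = 18

18


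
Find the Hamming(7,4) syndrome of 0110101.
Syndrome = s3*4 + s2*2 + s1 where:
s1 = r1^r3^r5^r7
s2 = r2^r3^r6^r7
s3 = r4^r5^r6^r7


s1=1, s2=1, s3=0

Syndrome = 3 (error at position 3)


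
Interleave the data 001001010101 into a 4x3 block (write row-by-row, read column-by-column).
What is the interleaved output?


Matrix:
  001
  001
  010
  101
Read columns: 000100101101

000100101101


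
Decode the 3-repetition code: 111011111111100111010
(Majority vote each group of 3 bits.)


Groups: 111, 011, 111, 111, 100, 111, 010
Majority votes: 1111010

1111010


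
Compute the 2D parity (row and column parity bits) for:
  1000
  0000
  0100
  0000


Row parities: 1010
Column parities: 1100

Row P: 1010, Col P: 1100, Corner: 0


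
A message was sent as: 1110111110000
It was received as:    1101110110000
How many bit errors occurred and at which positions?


XOR: 0011001000000

3 error(s) at position(s): 2, 3, 6


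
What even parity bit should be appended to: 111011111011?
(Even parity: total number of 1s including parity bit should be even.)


Number of 1s in data: 10
Parity bit: 0

0


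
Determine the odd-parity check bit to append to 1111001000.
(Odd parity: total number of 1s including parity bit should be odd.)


Number of 1s in data: 5
Parity bit: 0

0


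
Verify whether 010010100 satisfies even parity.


Number of 1s: 3

No, parity error (3 ones)


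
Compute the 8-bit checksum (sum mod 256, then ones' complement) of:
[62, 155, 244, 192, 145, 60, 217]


Sum = 1075 mod 256 = 51
Complement = 204

204


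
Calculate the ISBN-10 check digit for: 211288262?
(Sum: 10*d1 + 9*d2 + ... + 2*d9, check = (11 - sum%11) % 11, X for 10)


Weighted sum: 169
169 mod 11 = 4

Check digit: 7


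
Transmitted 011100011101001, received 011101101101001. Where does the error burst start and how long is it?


XOR: 000001110000000

Burst at position 5, length 3


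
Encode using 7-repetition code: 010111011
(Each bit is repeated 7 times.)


Each bit -> 7 copies

000000011111110000000111111111111111111111000000011111111111111


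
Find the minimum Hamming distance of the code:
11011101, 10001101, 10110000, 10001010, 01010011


Comparing all pairs, minimum distance: 2
Can detect 1 errors, correct 0 errors

2


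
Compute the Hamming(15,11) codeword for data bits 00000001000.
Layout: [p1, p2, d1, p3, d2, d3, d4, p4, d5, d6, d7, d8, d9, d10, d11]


Parity bits: p1=0, p2=0, p3=1, p4=1

000100010001000


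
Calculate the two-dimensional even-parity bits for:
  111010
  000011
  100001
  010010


Row parities: 0000
Column parities: 001010

Row P: 0000, Col P: 001010, Corner: 0


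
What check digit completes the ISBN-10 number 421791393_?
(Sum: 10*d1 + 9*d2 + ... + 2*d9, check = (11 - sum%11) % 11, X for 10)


Weighted sum: 219
219 mod 11 = 10

Check digit: 1


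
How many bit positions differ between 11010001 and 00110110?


XOR: 11100111
Count of 1s: 6

6


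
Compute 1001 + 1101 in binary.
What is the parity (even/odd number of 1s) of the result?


1001 = 9
1101 = 13
Sum = 22 = 10110
1s count = 3

odd parity (3 ones in 10110)


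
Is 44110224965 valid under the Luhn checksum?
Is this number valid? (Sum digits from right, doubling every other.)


Luhn sum = 46
46 mod 10 = 6

Invalid (Luhn sum mod 10 = 6)


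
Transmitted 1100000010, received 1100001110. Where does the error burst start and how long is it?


XOR: 0000001100

Burst at position 6, length 2


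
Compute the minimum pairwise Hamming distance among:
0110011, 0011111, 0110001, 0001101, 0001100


Comparing all pairs, minimum distance: 1
Can detect 0 errors, correct 0 errors

1


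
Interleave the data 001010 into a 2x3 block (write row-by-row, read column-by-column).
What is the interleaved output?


Matrix:
  001
  010
Read columns: 000110

000110


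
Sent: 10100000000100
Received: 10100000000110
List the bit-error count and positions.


XOR: 00000000000010

1 error(s) at position(s): 12


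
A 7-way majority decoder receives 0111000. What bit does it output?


Ones: 3 out of 7
Threshold: 4

0 (3/7 voted 1)


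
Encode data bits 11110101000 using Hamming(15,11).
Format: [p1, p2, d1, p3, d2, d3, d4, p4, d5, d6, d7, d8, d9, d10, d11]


Parity bits: p1=1, p2=0, p3=0, p4=0

101011100101000


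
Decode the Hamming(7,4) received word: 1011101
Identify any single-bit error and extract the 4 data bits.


Syndrome = 4: error at position 4

Data: 1101 (corrected bit 4)


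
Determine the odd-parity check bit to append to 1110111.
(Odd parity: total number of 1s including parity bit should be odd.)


Number of 1s in data: 6
Parity bit: 1

1


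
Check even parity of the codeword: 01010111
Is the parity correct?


Number of 1s: 5

No, parity error (5 ones)


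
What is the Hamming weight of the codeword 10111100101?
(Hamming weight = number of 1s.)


Counting 1s in 10111100101

7


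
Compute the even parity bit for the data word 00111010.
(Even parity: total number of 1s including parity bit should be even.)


Number of 1s in data: 4
Parity bit: 0

0


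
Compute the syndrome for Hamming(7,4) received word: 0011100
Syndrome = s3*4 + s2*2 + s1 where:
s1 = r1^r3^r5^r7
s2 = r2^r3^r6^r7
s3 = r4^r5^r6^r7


s1=0, s2=1, s3=0

Syndrome = 2 (error at position 2)


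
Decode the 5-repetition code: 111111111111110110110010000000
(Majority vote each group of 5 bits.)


Groups: 11111, 11111, 11110, 11011, 00100, 00000
Majority votes: 111100

111100


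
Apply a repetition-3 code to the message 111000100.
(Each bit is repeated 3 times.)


Each bit -> 3 copies

111111111000000000111000000


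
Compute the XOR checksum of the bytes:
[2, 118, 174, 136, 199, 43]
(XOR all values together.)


XOR chain: 2 ^ 118 ^ 174 ^ 136 ^ 199 ^ 43 = 190

190


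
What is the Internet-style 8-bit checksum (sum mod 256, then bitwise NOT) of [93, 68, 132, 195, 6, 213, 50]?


Sum = 757 mod 256 = 245
Complement = 10

10


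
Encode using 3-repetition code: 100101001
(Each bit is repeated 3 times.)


Each bit -> 3 copies

111000000111000111000000111


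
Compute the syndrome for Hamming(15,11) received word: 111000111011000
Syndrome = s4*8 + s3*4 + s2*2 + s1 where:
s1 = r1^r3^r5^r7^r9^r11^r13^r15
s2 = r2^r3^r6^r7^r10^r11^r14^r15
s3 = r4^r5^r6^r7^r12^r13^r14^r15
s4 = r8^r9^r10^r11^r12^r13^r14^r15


s1=1, s2=0, s3=0, s4=0

Syndrome = 1 (error at position 1)


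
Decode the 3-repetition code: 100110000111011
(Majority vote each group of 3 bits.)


Groups: 100, 110, 000, 111, 011
Majority votes: 01011

01011


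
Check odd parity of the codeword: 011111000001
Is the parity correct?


Number of 1s: 6

No, parity error (6 ones)


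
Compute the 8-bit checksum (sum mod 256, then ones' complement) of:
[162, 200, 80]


Sum = 442 mod 256 = 186
Complement = 69

69


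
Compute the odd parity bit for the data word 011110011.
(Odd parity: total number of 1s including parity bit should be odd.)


Number of 1s in data: 6
Parity bit: 1

1


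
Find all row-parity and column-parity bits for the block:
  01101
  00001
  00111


Row parities: 111
Column parities: 01011

Row P: 111, Col P: 01011, Corner: 1


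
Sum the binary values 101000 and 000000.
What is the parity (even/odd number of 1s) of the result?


101000 = 40
000000 = 0
Sum = 40 = 101000
1s count = 2

even parity (2 ones in 101000)


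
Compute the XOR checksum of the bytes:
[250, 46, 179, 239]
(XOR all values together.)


XOR chain: 250 ^ 46 ^ 179 ^ 239 = 136

136


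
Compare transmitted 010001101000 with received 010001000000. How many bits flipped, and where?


XOR: 000000101000

2 error(s) at position(s): 6, 8


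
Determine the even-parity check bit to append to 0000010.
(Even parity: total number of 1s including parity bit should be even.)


Number of 1s in data: 1
Parity bit: 1

1


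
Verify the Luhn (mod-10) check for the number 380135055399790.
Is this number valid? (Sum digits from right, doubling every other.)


Luhn sum = 62
62 mod 10 = 2

Invalid (Luhn sum mod 10 = 2)


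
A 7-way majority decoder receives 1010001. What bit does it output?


Ones: 3 out of 7
Threshold: 4

0 (3/7 voted 1)


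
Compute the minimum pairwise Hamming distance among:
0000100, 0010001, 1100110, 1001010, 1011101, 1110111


Comparing all pairs, minimum distance: 2
Can detect 1 errors, correct 0 errors

2


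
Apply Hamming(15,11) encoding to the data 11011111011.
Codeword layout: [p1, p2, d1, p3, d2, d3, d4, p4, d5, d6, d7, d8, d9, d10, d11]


Parity bits: p1=0, p2=0, p3=1, p4=0

001110101111011


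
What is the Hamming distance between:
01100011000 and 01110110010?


XOR: 00010101010
Count of 1s: 4

4


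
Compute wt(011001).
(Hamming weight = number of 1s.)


Counting 1s in 011001

3


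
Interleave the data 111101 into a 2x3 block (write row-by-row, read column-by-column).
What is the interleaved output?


Matrix:
  111
  101
Read columns: 111011

111011


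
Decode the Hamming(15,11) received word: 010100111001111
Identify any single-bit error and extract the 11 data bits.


Syndrome = 0: no error detected

Data: 00011001111 (no errors)


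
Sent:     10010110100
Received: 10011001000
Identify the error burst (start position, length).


XOR: 00001111100

Burst at position 4, length 5


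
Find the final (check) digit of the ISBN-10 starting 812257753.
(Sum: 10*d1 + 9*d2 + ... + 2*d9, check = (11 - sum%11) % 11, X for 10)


Weighted sum: 233
233 mod 11 = 2

Check digit: 9


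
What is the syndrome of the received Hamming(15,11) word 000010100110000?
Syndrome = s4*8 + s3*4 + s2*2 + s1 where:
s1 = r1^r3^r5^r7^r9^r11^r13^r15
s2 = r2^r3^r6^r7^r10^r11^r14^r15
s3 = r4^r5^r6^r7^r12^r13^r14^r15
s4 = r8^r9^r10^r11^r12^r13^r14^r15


s1=1, s2=1, s3=0, s4=0

Syndrome = 3 (error at position 3)


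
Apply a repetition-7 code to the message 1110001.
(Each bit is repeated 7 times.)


Each bit -> 7 copies

1111111111111111111110000000000000000000001111111


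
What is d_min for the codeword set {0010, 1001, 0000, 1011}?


Comparing all pairs, minimum distance: 1
Can detect 0 errors, correct 0 errors

1


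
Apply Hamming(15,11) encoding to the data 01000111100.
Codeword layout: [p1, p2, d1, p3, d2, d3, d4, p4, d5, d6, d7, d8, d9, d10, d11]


Parity bits: p1=1, p2=0, p3=1, p4=0

100110000111100


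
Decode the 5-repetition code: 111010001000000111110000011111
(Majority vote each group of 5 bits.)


Groups: 11101, 00010, 00000, 11111, 00000, 11111
Majority votes: 100101

100101


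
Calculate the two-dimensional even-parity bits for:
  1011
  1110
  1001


Row parities: 110
Column parities: 1100

Row P: 110, Col P: 1100, Corner: 0


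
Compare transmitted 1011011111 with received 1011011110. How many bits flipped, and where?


XOR: 0000000001

1 error(s) at position(s): 9


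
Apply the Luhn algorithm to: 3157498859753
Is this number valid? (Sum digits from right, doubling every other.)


Luhn sum = 68
68 mod 10 = 8

Invalid (Luhn sum mod 10 = 8)


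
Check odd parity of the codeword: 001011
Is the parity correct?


Number of 1s: 3

Yes, parity is correct (3 ones)


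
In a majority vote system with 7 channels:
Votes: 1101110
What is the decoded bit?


Ones: 5 out of 7
Threshold: 4

1 (5/7 voted 1)
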